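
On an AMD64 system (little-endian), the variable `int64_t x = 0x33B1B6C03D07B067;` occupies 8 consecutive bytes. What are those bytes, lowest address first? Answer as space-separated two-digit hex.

Split into bytes (most-significant first): 33 B1 B6 C0 3D 07 B0 67.
In little-endian order the low byte comes first in memory.
So at ascending addresses the bytes are 67 B0 07 3D C0 B6 B1 33.

67 B0 07 3D C0 B6 B1 33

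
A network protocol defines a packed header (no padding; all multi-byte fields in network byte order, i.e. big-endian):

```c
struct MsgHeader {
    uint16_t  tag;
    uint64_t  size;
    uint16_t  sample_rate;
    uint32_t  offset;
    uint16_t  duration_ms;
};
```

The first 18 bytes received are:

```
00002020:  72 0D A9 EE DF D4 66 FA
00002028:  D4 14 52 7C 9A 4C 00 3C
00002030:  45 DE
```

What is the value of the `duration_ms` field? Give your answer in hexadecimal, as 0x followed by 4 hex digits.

`duration_ms` follows `tag` (2 B), `size` (8 B), `sample_rate` (2 B), `offset` (4 B), so it starts at offset 2 + 8 + 2 + 4 = 16 and occupies 2 bytes.
Bytes at offsets 16..17: 45 DE.
Big-endian: lowest address holds the most-significant byte.
The bytes are already most-significant first: 0x45DE.

0x45DE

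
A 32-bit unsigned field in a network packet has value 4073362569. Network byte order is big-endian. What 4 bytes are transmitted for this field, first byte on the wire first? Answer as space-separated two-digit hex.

F2 CA 94 89

4073362569 in hexadecimal, padded to 32 bits, is 0xF2CA9489.
Split into bytes (most-significant first): F2 CA 94 89.
Big-endian stores the most-significant byte at the lowest address.
So the memory order matches the most-significant-first order: F2 CA 94 89.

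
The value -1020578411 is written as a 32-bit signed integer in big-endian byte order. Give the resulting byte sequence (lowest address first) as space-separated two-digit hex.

C3 2B 35 95

Two's complement of -1020578411 in 32 bits: 1020578411 = 0x3CD4CA6B; invert → 0xC32B3594; add 1 → 0xC32B3595.
Split into bytes (most-significant first): C3 2B 35 95.
In big-endian order the high byte comes first in memory.
So the memory order matches the most-significant-first order: C3 2B 35 95.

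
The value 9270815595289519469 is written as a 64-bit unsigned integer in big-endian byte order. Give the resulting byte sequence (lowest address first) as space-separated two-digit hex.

80 A8 8D AA 3F 62 25 6D

9270815595289519469 in hexadecimal, padded to 64 bits, is 0x80A88DAA3F62256D.
Split into bytes (most-significant first): 80 A8 8D AA 3F 62 25 6D.
Big-endian stores the most-significant byte at the lowest address.
So the memory order matches the most-significant-first order: 80 A8 8D AA 3F 62 25 6D.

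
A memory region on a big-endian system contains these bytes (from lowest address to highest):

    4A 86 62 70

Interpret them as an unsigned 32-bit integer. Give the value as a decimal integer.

1250321008

Big-endian stores the most-significant byte at the lowest address.
The bytes are already most-significant first: 0x4A866270.
0x4A866270 = 1250321008.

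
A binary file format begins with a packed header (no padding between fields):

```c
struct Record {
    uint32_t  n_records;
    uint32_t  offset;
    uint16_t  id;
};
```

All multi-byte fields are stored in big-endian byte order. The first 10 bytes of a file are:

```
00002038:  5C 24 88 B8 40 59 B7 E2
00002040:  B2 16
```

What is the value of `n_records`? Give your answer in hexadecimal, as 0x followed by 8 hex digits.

`n_records` is the first field, at byte offset 0, occupying 4 bytes.
Bytes at offsets 0..3: 5C 24 88 B8.
Big-endian: lowest address holds the most-significant byte.
The bytes are already most-significant first: 0x5C2488B8.

0x5C2488B8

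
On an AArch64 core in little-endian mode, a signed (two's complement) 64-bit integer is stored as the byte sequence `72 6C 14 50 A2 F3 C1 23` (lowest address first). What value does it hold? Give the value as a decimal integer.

In little-endian order the low byte comes first in memory.
Reassemble most-significant byte first: 23 C1 F3 A2 50 14 6C 72 → 0x23C1F3A250146C72.
0x23C1F3A250146C72 = 2576608340286401650.

2576608340286401650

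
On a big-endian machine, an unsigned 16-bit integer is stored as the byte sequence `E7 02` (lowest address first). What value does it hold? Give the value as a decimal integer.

59138

Big-endian: lowest address holds the most-significant byte.
The bytes are already most-significant first: 0xE702.
0xE702 = 59138.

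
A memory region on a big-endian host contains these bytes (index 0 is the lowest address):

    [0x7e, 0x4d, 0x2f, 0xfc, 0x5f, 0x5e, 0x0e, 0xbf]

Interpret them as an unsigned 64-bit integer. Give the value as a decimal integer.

Big-endian stores the most-significant byte at the lowest address.
The bytes are already most-significant first: 0x7E4D2FFC5F5E0EBF.
0x7E4D2FFC5F5E0EBF = 9100983182963904191.

9100983182963904191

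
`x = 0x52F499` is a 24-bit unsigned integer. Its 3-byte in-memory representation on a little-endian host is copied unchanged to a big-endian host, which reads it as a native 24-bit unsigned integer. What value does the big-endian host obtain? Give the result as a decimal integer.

Stored little-endian, the bytes at ascending addresses are 99 F4 52.
Read back as big-endian, the last byte is least significant, giving 0x99F452.
0x99F452 = 10089554.

10089554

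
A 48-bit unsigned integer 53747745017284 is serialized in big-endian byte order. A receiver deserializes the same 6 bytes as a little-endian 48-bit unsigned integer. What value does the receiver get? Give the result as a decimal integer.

53747745017284 in 48-bit hexadecimal is 0x30E21F3FCDC4.
Stored big-endian, the bytes at ascending addresses are 30 E2 1F 3F CD C4.
Read back as little-endian, the first byte is least significant, giving 0xC4CD3F1FE230.
0xC4CD3F1FE230 = 216385806393904.

216385806393904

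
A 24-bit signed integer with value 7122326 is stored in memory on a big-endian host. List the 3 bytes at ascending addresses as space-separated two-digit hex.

7122326 in hexadecimal, padded to 24 bits, is 0x6CAD96.
Split into bytes (most-significant first): 6C AD 96.
In big-endian order the high byte comes first in memory.
So the memory order matches the most-significant-first order: 6C AD 96.

6C AD 96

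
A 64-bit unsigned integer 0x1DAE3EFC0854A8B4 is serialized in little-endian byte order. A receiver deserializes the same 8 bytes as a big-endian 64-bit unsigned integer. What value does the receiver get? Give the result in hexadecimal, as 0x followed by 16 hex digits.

0xB4A85408FC3EAE1D

Stored little-endian, the bytes at ascending addresses are B4 A8 54 08 FC 3E AE 1D.
Read back as big-endian, the last byte is least significant, giving 0xB4A85408FC3EAE1D.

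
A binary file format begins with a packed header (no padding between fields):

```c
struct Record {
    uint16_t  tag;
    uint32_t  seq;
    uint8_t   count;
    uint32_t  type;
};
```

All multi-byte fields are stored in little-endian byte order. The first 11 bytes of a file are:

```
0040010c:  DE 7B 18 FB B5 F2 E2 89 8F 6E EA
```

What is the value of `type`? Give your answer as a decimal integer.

`type` follows `tag` (2 B), `seq` (4 B), `count` (1 B), so it starts at offset 2 + 4 + 1 = 7 and occupies 4 bytes.
Bytes at offsets 7..10: 89 8F 6E EA.
In little-endian order the low byte comes first in memory.
Reassemble most-significant byte first: EA 6E 8F 89 → 0xEA6E8F89.
0xEA6E8F89 = 3933114249.

3933114249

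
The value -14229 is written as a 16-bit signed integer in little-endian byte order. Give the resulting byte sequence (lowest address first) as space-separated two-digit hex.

Two's complement of -14229 in 16 bits: 14229 = 0x3795; invert → 0xC86A; add 1 → 0xC86B.
Split into bytes (most-significant first): C8 6B.
Little-endian: lowest address holds the least-significant byte.
So at ascending addresses the bytes are 6B C8.

6B C8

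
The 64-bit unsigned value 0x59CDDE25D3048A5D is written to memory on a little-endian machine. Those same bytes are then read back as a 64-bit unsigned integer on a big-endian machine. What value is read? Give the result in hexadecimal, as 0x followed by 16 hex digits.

0x5D8A04D325DECD59

Stored little-endian, the bytes at ascending addresses are 5D 8A 04 D3 25 DE CD 59.
Read back as big-endian, the last byte is least significant, giving 0x5D8A04D325DECD59.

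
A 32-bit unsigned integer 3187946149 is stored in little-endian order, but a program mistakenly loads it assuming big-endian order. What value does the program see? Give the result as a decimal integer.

2771518654

3187946149 in 32-bit hexadecimal is 0xBE0432A5.
Stored little-endian, the bytes at ascending addresses are A5 32 04 BE.
Read back as big-endian, the last byte is least significant, giving 0xA53204BE.
0xA53204BE = 2771518654.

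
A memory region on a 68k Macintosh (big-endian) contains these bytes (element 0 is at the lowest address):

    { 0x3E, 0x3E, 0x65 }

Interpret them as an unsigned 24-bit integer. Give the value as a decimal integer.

4079205

In big-endian order the high byte comes first in memory.
The bytes are already most-significant first: 0x3E3E65.
0x3E3E65 = 4079205.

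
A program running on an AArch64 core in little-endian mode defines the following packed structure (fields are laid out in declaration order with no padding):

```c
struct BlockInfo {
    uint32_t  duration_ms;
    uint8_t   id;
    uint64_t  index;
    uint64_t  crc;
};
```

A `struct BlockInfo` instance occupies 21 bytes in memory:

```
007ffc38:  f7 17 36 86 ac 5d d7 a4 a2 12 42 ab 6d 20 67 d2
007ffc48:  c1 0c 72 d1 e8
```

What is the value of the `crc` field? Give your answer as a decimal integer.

16776315486048773920

`crc` follows `duration_ms` (4 B), `id` (1 B), `index` (8 B), so it starts at offset 4 + 1 + 8 = 13 and occupies 8 bytes.
Bytes at offsets 13..20: 20 67 D2 C1 0C 72 D1 E8.
In little-endian order the low byte comes first in memory.
Reassemble most-significant byte first: E8 D1 72 0C C1 D2 67 20 → 0xE8D1720CC1D26720.
0xE8D1720CC1D26720 = 16776315486048773920.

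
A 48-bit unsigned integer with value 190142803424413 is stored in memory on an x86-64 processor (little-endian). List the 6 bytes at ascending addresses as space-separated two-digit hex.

9D 34 41 12 EF AC

190142803424413 in hexadecimal, padded to 48 bits, is 0xACEF1241349D.
Split into bytes (most-significant first): AC EF 12 41 34 9D.
Little-endian: lowest address holds the least-significant byte.
So at ascending addresses the bytes are 9D 34 41 12 EF AC.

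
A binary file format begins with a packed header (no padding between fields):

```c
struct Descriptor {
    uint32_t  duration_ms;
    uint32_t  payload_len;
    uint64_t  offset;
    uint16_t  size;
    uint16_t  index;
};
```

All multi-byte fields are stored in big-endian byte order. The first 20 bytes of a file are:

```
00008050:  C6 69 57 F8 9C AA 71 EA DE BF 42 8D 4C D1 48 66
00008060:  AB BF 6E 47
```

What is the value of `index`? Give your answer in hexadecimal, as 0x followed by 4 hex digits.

0x6E47

`index` follows `duration_ms` (4 B), `payload_len` (4 B), `offset` (8 B), `size` (2 B), so it starts at offset 4 + 4 + 8 + 2 = 18 and occupies 2 bytes.
Bytes at offsets 18..19: 6E 47.
Big-endian: lowest address holds the most-significant byte.
The bytes are already most-significant first: 0x6E47.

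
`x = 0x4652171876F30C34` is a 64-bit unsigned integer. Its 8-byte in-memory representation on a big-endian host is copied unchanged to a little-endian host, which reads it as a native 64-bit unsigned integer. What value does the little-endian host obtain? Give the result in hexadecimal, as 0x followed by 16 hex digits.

Stored big-endian, the bytes at ascending addresses are 46 52 17 18 76 F3 0C 34.
Read back as little-endian, the first byte is least significant, giving 0x340CF37618175246.

0x340CF37618175246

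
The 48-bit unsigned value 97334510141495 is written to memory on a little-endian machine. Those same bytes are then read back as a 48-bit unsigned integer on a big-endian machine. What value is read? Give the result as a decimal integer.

61301639644760

97334510141495 in 48-bit hexadecimal is 0x588674E6C037.
Stored little-endian, the bytes at ascending addresses are 37 C0 E6 74 86 58.
Read back as big-endian, the last byte is least significant, giving 0x37C0E6748658.
0x37C0E6748658 = 61301639644760.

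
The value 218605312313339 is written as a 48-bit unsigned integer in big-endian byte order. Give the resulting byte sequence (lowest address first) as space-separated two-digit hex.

218605312313339 in hexadecimal, padded to 48 bits, is 0xC6D203FC87FB.
Split into bytes (most-significant first): C6 D2 03 FC 87 FB.
Big-endian stores the most-significant byte at the lowest address.
So the memory order matches the most-significant-first order: C6 D2 03 FC 87 FB.

C6 D2 03 FC 87 FB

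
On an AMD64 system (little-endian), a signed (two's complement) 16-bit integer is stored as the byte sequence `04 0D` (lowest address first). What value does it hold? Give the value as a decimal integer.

Little-endian stores the least-significant byte at the lowest address.
Reassemble most-significant byte first: 0D 04 → 0x0D04.
0x0D04 = 3332.

3332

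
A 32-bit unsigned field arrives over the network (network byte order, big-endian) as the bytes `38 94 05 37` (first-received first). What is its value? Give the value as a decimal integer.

Big-endian: lowest address holds the most-significant byte.
The bytes are already most-significant first: 0x38940537.
0x38940537 = 949224759.

949224759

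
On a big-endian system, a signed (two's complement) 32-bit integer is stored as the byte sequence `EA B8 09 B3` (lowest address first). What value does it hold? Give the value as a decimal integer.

Big-endian stores the most-significant byte at the lowest address.
The bytes are already most-significant first: 0xEAB809B3.
Top bit is set, so as a signed 32-bit value this is 0xEAB809B3 − 2^32 = -357037645.

-357037645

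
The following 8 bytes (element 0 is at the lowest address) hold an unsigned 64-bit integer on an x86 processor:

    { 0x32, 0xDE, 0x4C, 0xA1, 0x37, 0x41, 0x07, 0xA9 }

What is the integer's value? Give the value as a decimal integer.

12179775424431971890

Little-endian stores the least-significant byte at the lowest address.
Reassemble most-significant byte first: A9 07 41 37 A1 4C DE 32 → 0xA9074137A14CDE32.
0xA9074137A14CDE32 = 12179775424431971890.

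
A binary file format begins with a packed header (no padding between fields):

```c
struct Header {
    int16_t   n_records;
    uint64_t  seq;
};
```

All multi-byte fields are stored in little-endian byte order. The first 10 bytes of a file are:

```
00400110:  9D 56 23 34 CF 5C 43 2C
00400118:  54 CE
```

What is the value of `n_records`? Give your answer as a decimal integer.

22173

`n_records` is the first field, at byte offset 0, occupying 2 bytes.
Bytes at offsets 0..1: 9D 56.
In little-endian order the low byte comes first in memory.
Reassemble most-significant byte first: 56 9D → 0x569D.
0x569D = 22173.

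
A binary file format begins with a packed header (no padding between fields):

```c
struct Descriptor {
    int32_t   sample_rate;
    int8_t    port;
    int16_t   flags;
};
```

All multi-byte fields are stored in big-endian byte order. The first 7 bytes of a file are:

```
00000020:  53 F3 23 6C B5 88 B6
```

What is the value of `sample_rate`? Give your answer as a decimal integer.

`sample_rate` is the first field, at byte offset 0, occupying 4 bytes.
Bytes at offsets 0..3: 53 F3 23 6C.
Big-endian stores the most-significant byte at the lowest address.
The bytes are already most-significant first: 0x53F3236C.
0x53F3236C = 1408443244.

1408443244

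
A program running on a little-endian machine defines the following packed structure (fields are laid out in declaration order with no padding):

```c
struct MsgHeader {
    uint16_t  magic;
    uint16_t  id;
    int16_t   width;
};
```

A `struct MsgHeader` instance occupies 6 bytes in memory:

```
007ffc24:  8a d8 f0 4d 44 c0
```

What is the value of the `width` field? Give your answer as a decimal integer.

`width` follows `magic` (2 B), `id` (2 B), so it starts at offset 2 + 2 = 4 and occupies 2 bytes.
Bytes at offsets 4..5: 44 C0.
In little-endian order the low byte comes first in memory.
Reassemble most-significant byte first: C0 44 → 0xC044.
Top bit is set, so as a signed 16-bit value this is 0xC044 − 2^16 = -16316.

-16316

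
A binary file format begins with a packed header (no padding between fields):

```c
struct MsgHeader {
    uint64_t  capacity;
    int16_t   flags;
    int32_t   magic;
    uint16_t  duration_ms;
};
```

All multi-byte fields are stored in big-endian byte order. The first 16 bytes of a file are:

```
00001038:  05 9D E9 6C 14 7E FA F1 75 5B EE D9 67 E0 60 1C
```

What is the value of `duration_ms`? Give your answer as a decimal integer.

`duration_ms` follows `capacity` (8 B), `flags` (2 B), `magic` (4 B), so it starts at offset 8 + 2 + 4 = 14 and occupies 2 bytes.
Bytes at offsets 14..15: 60 1C.
Big-endian stores the most-significant byte at the lowest address.
The bytes are already most-significant first: 0x601C.
0x601C = 24604.

24604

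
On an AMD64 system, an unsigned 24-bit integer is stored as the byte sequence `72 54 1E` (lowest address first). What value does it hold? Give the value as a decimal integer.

1987698

In little-endian order the low byte comes first in memory.
Reassemble most-significant byte first: 1E 54 72 → 0x1E5472.
0x1E5472 = 1987698.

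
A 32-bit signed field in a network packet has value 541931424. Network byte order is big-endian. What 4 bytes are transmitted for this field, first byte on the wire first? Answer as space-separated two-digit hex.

20 4D 37 A0

541931424 in hexadecimal, padded to 32 bits, is 0x204D37A0.
Split into bytes (most-significant first): 20 4D 37 A0.
Big-endian stores the most-significant byte at the lowest address.
So the memory order matches the most-significant-first order: 20 4D 37 A0.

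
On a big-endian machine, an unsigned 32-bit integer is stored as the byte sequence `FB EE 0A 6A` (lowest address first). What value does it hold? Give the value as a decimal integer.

4226681450

Big-endian stores the most-significant byte at the lowest address.
The bytes are already most-significant first: 0xFBEE0A6A.
0xFBEE0A6A = 4226681450.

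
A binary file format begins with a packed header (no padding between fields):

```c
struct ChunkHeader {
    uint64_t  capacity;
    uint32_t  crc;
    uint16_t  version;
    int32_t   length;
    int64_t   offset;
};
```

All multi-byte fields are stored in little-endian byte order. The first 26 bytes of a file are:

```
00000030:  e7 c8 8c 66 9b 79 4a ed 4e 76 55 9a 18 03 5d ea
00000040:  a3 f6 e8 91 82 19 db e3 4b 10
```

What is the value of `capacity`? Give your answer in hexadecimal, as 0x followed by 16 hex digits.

0xED4A799B668CC8E7

`capacity` is the first field, at byte offset 0, occupying 8 bytes.
Bytes at offsets 0..7: E7 C8 8C 66 9B 79 4A ED.
In little-endian order the low byte comes first in memory.
Reassemble most-significant byte first: ED 4A 79 9B 66 8C C8 E7 → 0xED4A799B668CC8E7.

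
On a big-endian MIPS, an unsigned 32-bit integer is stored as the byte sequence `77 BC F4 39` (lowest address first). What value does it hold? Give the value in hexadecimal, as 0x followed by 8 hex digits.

0x77BCF439

In big-endian order the high byte comes first in memory.
The bytes are already most-significant first: 0x77BCF439.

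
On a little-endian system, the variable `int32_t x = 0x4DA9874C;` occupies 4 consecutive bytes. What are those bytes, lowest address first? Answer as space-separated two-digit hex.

Split into bytes (most-significant first): 4D A9 87 4C.
Little-endian: lowest address holds the least-significant byte.
So at ascending addresses the bytes are 4C 87 A9 4D.

4C 87 A9 4D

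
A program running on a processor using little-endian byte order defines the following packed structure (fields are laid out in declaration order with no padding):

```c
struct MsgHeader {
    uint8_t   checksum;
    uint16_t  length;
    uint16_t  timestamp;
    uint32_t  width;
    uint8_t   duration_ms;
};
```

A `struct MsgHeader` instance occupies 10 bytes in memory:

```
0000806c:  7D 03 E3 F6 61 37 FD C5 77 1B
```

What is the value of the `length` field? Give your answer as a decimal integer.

58115

`length` follows `checksum` (1 byte), so it starts at byte offset 1 and occupies 2 bytes.
Bytes at offsets 1..2: 03 E3.
Little-endian: lowest address holds the least-significant byte.
Reassemble most-significant byte first: E3 03 → 0xE303.
0xE303 = 58115.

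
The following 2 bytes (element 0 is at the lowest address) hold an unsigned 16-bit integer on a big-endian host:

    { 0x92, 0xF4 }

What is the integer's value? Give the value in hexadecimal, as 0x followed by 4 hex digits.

Big-endian stores the most-significant byte at the lowest address.
The bytes are already most-significant first: 0x92F4.

0x92F4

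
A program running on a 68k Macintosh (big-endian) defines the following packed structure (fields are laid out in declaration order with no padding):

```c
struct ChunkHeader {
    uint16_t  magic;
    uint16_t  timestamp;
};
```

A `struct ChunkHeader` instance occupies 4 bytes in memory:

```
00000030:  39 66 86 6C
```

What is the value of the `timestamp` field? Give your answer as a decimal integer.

34412

`timestamp` follows `magic` (2 bytes), so it starts at byte offset 2 and occupies 2 bytes.
Bytes at offsets 2..3: 86 6C.
Big-endian: lowest address holds the most-significant byte.
The bytes are already most-significant first: 0x866C.
0x866C = 34412.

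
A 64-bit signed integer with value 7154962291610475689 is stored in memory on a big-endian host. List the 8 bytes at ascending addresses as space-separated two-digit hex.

63 4B 88 4B AC C1 DC A9

7154962291610475689 in hexadecimal, padded to 64 bits, is 0x634B884BACC1DCA9.
Split into bytes (most-significant first): 63 4B 88 4B AC C1 DC A9.
In big-endian order the high byte comes first in memory.
So the memory order matches the most-significant-first order: 63 4B 88 4B AC C1 DC A9.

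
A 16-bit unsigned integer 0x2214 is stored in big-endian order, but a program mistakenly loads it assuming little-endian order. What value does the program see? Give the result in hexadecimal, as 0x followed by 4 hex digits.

Stored big-endian, the bytes at ascending addresses are 22 14.
Read back as little-endian, the first byte is least significant, giving 0x1422.

0x1422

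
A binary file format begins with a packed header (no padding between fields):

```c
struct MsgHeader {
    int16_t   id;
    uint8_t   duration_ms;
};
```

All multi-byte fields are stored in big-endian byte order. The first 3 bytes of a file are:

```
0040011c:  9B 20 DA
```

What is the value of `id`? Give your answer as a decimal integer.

-25824

`id` is the first field, at byte offset 0, occupying 2 bytes.
Bytes at offsets 0..1: 9B 20.
Big-endian stores the most-significant byte at the lowest address.
The bytes are already most-significant first: 0x9B20.
Top bit is set, so as a signed 16-bit value this is 0x9B20 − 2^16 = -25824.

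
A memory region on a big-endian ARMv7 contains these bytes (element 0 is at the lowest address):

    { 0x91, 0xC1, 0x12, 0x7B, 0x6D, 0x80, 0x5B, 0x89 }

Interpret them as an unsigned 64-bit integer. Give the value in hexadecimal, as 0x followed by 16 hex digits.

0x91C1127B6D805B89

Big-endian stores the most-significant byte at the lowest address.
The bytes are already most-significant first: 0x91C1127B6D805B89.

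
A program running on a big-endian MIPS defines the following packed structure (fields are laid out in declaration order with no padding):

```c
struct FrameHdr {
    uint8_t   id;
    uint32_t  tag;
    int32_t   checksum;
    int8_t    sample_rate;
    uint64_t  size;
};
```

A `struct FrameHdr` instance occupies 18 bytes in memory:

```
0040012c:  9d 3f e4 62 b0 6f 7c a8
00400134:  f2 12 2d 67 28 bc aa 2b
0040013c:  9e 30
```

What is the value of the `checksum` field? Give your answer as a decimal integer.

`checksum` follows `id` (1 B), `tag` (4 B), so it starts at offset 1 + 4 = 5 and occupies 4 bytes.
Bytes at offsets 5..8: 6F 7C A8 F2.
In big-endian order the high byte comes first in memory.
The bytes are already most-significant first: 0x6F7CA8F2.
0x6F7CA8F2 = 1870440690.

1870440690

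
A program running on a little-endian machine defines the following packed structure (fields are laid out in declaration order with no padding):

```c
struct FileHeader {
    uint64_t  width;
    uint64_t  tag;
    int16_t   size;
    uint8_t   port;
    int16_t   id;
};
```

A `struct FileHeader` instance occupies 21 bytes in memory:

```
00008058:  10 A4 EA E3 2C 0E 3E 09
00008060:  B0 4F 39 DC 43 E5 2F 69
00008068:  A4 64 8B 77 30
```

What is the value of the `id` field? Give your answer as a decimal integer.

`id` follows `width` (8 B), `tag` (8 B), `size` (2 B), `port` (1 B), so it starts at offset 8 + 8 + 2 + 1 = 19 and occupies 2 bytes.
Bytes at offsets 19..20: 77 30.
Little-endian stores the least-significant byte at the lowest address.
Reassemble most-significant byte first: 30 77 → 0x3077.
0x3077 = 12407.

12407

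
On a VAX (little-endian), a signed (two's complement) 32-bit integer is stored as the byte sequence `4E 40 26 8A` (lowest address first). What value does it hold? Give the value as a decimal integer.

-1977204658

Little-endian: lowest address holds the least-significant byte.
Reassemble most-significant byte first: 8A 26 40 4E → 0x8A26404E.
Top bit is set, so as a signed 32-bit value this is 0x8A26404E − 2^32 = -1977204658.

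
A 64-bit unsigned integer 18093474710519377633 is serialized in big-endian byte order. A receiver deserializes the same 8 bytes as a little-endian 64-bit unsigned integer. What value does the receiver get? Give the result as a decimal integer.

16243927268478359803

18093474710519377633 in 64-bit hexadecimal is 0xFB18EF62C9056EE1.
Stored big-endian, the bytes at ascending addresses are FB 18 EF 62 C9 05 6E E1.
Read back as little-endian, the first byte is least significant, giving 0xE16E05C962EF18FB.
0xE16E05C962EF18FB = 16243927268478359803.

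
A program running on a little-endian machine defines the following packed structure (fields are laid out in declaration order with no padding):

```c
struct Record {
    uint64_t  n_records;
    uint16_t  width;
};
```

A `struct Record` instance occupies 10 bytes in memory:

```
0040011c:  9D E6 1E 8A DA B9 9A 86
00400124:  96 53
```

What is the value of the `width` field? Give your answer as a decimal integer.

`width` follows `n_records` (8 bytes), so it starts at byte offset 8 and occupies 2 bytes.
Bytes at offsets 8..9: 96 53.
Little-endian stores the least-significant byte at the lowest address.
Reassemble most-significant byte first: 53 96 → 0x5396.
0x5396 = 21398.

21398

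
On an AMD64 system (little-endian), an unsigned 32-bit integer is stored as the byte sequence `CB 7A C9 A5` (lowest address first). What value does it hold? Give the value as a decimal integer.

2781444811

Little-endian stores the least-significant byte at the lowest address.
Reassemble most-significant byte first: A5 C9 7A CB → 0xA5C97ACB.
0xA5C97ACB = 2781444811.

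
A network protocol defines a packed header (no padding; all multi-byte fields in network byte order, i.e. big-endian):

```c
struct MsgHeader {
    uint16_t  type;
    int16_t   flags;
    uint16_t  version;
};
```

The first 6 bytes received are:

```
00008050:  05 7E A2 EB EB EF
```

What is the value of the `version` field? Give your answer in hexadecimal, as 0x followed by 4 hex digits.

`version` follows `type` (2 B), `flags` (2 B), so it starts at offset 2 + 2 = 4 and occupies 2 bytes.
Bytes at offsets 4..5: EB EF.
Big-endian stores the most-significant byte at the lowest address.
The bytes are already most-significant first: 0xEBEF.

0xEBEF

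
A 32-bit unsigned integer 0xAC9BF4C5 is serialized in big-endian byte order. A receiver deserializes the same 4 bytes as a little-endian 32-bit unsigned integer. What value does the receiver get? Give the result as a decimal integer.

Stored big-endian, the bytes at ascending addresses are AC 9B F4 C5.
Read back as little-endian, the first byte is least significant, giving 0xC5F49BAC.
0xC5F49BAC = 3321142188.

3321142188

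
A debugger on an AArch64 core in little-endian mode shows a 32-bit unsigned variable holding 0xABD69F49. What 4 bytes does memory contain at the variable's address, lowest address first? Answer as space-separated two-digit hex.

Split into bytes (most-significant first): AB D6 9F 49.
In little-endian order the low byte comes first in memory.
So at ascending addresses the bytes are 49 9F D6 AB.

49 9F D6 AB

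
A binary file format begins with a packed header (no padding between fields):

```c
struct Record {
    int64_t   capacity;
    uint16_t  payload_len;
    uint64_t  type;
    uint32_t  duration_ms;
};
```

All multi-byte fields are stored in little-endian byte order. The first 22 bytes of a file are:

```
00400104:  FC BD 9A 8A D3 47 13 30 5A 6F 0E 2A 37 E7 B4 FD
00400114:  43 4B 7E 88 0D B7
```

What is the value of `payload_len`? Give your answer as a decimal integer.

`payload_len` follows `capacity` (8 bytes), so it starts at byte offset 8 and occupies 2 bytes.
Bytes at offsets 8..9: 5A 6F.
Little-endian: lowest address holds the least-significant byte.
Reassemble most-significant byte first: 6F 5A → 0x6F5A.
0x6F5A = 28506.

28506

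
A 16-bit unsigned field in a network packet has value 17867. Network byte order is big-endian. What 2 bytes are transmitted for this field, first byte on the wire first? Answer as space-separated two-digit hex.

17867 in hexadecimal, padded to 16 bits, is 0x45CB.
Split into bytes (most-significant first): 45 CB.
Big-endian stores the most-significant byte at the lowest address.
So the memory order matches the most-significant-first order: 45 CB.

45 CB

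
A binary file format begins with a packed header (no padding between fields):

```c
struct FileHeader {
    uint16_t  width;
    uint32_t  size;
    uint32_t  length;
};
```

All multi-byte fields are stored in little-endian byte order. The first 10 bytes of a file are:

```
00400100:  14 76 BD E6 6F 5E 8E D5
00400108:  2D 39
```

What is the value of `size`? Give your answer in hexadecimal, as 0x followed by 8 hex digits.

`size` follows `width` (2 bytes), so it starts at byte offset 2 and occupies 4 bytes.
Bytes at offsets 2..5: BD E6 6F 5E.
Little-endian: lowest address holds the least-significant byte.
Reassemble most-significant byte first: 5E 6F E6 BD → 0x5E6FE6BD.

0x5E6FE6BD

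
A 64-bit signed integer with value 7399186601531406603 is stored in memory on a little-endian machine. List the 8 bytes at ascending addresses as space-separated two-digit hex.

7399186601531406603 in hexadecimal, padded to 64 bits, is 0x66AF3102F31BF90B.
Split into bytes (most-significant first): 66 AF 31 02 F3 1B F9 0B.
Little-endian stores the least-significant byte at the lowest address.
So at ascending addresses the bytes are 0B F9 1B F3 02 31 AF 66.

0B F9 1B F3 02 31 AF 66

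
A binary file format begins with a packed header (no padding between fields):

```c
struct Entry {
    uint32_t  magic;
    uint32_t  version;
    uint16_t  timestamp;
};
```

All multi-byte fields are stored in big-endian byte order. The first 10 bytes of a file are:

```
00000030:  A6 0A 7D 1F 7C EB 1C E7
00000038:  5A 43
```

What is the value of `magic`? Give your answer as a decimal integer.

2785705247

`magic` is the first field, at byte offset 0, occupying 4 bytes.
Bytes at offsets 0..3: A6 0A 7D 1F.
Big-endian: lowest address holds the most-significant byte.
The bytes are already most-significant first: 0xA60A7D1F.
0xA60A7D1F = 2785705247.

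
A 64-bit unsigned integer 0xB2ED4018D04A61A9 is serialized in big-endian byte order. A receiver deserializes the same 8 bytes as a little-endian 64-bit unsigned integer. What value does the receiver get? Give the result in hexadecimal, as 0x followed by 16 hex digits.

0xA9614AD01840EDB2

Stored big-endian, the bytes at ascending addresses are B2 ED 40 18 D0 4A 61 A9.
Read back as little-endian, the first byte is least significant, giving 0xA9614AD01840EDB2.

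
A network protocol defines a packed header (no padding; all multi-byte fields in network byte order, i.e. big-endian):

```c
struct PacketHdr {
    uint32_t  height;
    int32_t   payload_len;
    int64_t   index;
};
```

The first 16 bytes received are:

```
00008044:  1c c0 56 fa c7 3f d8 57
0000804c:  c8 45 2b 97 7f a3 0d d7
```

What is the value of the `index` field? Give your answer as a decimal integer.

-4015755563049480745

`index` follows `height` (4 B), `payload_len` (4 B), so it starts at offset 4 + 4 = 8 and occupies 8 bytes.
Bytes at offsets 8..15: C8 45 2B 97 7F A3 0D D7.
Big-endian stores the most-significant byte at the lowest address.
The bytes are already most-significant first: 0xC8452B977FA30DD7.
Top bit is set, so as a signed 64-bit value this is 0xC8452B977FA30DD7 − 2^64 = -4015755563049480745.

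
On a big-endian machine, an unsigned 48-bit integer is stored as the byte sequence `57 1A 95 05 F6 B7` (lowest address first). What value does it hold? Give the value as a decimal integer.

Big-endian: lowest address holds the most-significant byte.
The bytes are already most-significant first: 0x571A9505F6B7.
0x571A9505F6B7 = 95771680962231.

95771680962231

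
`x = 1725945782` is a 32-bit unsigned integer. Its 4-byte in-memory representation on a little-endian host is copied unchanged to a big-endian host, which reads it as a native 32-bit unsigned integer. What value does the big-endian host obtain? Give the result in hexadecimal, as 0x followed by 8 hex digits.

1725945782 in 32-bit hexadecimal is 0x66DFD7B6.
Stored little-endian, the bytes at ascending addresses are B6 D7 DF 66.
Read back as big-endian, the last byte is least significant, giving 0xB6D7DF66.

0xB6D7DF66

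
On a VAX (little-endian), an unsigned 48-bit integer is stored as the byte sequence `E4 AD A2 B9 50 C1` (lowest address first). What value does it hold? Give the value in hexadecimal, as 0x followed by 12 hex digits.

In little-endian order the low byte comes first in memory.
Reassemble most-significant byte first: C1 50 B9 A2 AD E4 → 0xC150B9A2ADE4.

0xC150B9A2ADE4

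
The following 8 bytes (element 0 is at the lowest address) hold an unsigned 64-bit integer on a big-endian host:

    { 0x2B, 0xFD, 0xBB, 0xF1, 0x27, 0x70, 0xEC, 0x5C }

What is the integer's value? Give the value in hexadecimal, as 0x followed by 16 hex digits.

0x2BFDBBF12770EC5C

Big-endian stores the most-significant byte at the lowest address.
The bytes are already most-significant first: 0x2BFDBBF12770EC5C.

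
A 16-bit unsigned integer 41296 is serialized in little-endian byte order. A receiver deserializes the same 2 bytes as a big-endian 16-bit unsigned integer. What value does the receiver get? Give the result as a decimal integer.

20641

41296 in 16-bit hexadecimal is 0xA150.
Stored little-endian, the bytes at ascending addresses are 50 A1.
Read back as big-endian, the last byte is least significant, giving 0x50A1.
0x50A1 = 20641.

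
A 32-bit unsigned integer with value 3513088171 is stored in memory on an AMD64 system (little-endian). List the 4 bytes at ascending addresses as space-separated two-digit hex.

AB 78 65 D1

3513088171 in hexadecimal, padded to 32 bits, is 0xD16578AB.
Split into bytes (most-significant first): D1 65 78 AB.
Little-endian stores the least-significant byte at the lowest address.
So at ascending addresses the bytes are AB 78 65 D1.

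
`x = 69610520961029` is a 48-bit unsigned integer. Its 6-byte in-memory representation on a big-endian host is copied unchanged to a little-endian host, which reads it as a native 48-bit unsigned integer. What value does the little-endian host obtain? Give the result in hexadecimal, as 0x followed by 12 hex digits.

69610520961029 in 48-bit hexadecimal is 0x3F4F765FE005.
Stored big-endian, the bytes at ascending addresses are 3F 4F 76 5F E0 05.
Read back as little-endian, the first byte is least significant, giving 0x05E05F764F3F.

0x05E05F764F3F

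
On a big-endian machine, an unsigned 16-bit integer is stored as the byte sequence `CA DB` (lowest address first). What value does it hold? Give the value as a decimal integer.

51931

In big-endian order the high byte comes first in memory.
The bytes are already most-significant first: 0xCADB.
0xCADB = 51931.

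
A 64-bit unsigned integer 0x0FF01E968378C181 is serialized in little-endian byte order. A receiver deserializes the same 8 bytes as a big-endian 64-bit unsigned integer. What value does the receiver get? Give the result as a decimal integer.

Stored little-endian, the bytes at ascending addresses are 81 C1 78 83 96 1E F0 0F.
Read back as big-endian, the last byte is least significant, giving 0x81C17883961EF00F.
0x81C17883961EF00F = 9349886807952519183.

9349886807952519183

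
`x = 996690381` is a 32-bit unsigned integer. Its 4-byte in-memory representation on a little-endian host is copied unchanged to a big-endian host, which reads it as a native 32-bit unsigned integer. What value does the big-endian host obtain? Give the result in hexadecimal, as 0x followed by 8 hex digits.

996690381 in 32-bit hexadecimal is 0x3B6849CD.
Stored little-endian, the bytes at ascending addresses are CD 49 68 3B.
Read back as big-endian, the last byte is least significant, giving 0xCD49683B.

0xCD49683B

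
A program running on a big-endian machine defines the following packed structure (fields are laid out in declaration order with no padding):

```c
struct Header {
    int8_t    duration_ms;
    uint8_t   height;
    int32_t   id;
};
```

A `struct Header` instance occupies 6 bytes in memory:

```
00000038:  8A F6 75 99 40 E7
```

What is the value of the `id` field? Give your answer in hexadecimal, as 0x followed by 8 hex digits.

0x759940E7

`id` follows `duration_ms` (1 B), `height` (1 B), so it starts at offset 1 + 1 = 2 and occupies 4 bytes.
Bytes at offsets 2..5: 75 99 40 E7.
In big-endian order the high byte comes first in memory.
The bytes are already most-significant first: 0x759940E7.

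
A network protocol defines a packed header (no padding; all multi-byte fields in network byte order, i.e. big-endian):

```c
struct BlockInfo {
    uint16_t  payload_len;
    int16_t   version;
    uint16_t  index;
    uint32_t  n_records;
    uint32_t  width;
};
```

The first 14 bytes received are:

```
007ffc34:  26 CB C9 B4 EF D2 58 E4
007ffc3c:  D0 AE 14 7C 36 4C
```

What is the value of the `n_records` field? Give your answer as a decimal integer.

1491390638

`n_records` follows `payload_len` (2 B), `version` (2 B), `index` (2 B), so it starts at offset 2 + 2 + 2 = 6 and occupies 4 bytes.
Bytes at offsets 6..9: 58 E4 D0 AE.
Big-endian stores the most-significant byte at the lowest address.
The bytes are already most-significant first: 0x58E4D0AE.
0x58E4D0AE = 1491390638.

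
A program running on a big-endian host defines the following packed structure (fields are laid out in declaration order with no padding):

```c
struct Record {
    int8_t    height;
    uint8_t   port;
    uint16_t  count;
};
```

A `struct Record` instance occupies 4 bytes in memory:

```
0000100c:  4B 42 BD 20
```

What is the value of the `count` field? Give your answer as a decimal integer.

`count` follows `height` (1 B), `port` (1 B), so it starts at offset 1 + 1 = 2 and occupies 2 bytes.
Bytes at offsets 2..3: BD 20.
In big-endian order the high byte comes first in memory.
The bytes are already most-significant first: 0xBD20.
0xBD20 = 48416.

48416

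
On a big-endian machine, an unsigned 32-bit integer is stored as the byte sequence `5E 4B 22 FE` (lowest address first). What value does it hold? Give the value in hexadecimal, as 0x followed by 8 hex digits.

Big-endian: lowest address holds the most-significant byte.
The bytes are already most-significant first: 0x5E4B22FE.

0x5E4B22FE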